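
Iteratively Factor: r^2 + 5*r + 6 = (r + 2)*(r + 3)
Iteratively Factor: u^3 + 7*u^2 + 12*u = (u)*(u^2 + 7*u + 12) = u*(u + 3)*(u + 4)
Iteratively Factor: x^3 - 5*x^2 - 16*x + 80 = (x + 4)*(x^2 - 9*x + 20) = (x - 5)*(x + 4)*(x - 4)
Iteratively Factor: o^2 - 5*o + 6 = (o - 3)*(o - 2)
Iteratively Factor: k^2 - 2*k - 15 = (k - 5)*(k + 3)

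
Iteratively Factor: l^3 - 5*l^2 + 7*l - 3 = (l - 1)*(l^2 - 4*l + 3) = (l - 3)*(l - 1)*(l - 1)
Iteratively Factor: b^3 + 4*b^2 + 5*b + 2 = (b + 1)*(b^2 + 3*b + 2) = (b + 1)*(b + 2)*(b + 1)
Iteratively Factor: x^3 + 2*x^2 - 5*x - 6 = (x + 3)*(x^2 - x - 2) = (x - 2)*(x + 3)*(x + 1)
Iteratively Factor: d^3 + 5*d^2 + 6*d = (d + 2)*(d^2 + 3*d) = (d + 2)*(d + 3)*(d)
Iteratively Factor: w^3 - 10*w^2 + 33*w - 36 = (w - 4)*(w^2 - 6*w + 9) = (w - 4)*(w - 3)*(w - 3)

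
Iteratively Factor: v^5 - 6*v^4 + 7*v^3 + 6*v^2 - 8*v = (v - 2)*(v^4 - 4*v^3 - v^2 + 4*v) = (v - 2)*(v + 1)*(v^3 - 5*v^2 + 4*v) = (v - 2)*(v - 1)*(v + 1)*(v^2 - 4*v) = v*(v - 2)*(v - 1)*(v + 1)*(v - 4)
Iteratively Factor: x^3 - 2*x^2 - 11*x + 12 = (x - 1)*(x^2 - x - 12) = (x - 1)*(x + 3)*(x - 4)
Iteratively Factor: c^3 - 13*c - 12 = (c + 1)*(c^2 - c - 12) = (c - 4)*(c + 1)*(c + 3)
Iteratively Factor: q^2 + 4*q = (q)*(q + 4)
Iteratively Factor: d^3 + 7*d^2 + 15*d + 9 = (d + 3)*(d^2 + 4*d + 3) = (d + 3)^2*(d + 1)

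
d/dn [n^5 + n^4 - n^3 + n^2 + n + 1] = 5*n^4 + 4*n^3 - 3*n^2 + 2*n + 1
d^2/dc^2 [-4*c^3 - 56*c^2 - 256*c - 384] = -24*c - 112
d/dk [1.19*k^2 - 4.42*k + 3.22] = 2.38*k - 4.42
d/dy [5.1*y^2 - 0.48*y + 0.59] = 10.2*y - 0.48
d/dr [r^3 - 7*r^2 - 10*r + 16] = 3*r^2 - 14*r - 10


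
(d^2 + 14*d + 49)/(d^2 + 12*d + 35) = (d + 7)/(d + 5)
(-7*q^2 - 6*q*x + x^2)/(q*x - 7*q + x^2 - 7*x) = (-7*q + x)/(x - 7)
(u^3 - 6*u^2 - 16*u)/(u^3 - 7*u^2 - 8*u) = (u + 2)/(u + 1)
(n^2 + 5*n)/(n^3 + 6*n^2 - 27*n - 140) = n*(n + 5)/(n^3 + 6*n^2 - 27*n - 140)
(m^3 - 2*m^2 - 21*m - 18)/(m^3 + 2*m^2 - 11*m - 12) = (m^2 - 3*m - 18)/(m^2 + m - 12)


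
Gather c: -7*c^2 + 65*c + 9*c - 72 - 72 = -7*c^2 + 74*c - 144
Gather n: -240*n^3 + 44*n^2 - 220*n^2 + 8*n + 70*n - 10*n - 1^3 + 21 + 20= -240*n^3 - 176*n^2 + 68*n + 40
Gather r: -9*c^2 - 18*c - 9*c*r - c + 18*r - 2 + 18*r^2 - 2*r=-9*c^2 - 19*c + 18*r^2 + r*(16 - 9*c) - 2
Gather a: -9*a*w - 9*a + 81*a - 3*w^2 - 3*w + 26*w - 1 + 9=a*(72 - 9*w) - 3*w^2 + 23*w + 8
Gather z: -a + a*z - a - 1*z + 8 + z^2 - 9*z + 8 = -2*a + z^2 + z*(a - 10) + 16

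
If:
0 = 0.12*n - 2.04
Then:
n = 17.00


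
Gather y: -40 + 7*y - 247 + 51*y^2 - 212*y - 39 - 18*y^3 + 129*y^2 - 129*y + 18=-18*y^3 + 180*y^2 - 334*y - 308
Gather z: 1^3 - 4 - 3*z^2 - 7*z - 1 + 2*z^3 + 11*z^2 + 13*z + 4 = 2*z^3 + 8*z^2 + 6*z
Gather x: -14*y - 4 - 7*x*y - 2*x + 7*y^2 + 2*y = x*(-7*y - 2) + 7*y^2 - 12*y - 4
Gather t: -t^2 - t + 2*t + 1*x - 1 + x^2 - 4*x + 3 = -t^2 + t + x^2 - 3*x + 2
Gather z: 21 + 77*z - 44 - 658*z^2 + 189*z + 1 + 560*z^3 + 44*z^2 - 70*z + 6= 560*z^3 - 614*z^2 + 196*z - 16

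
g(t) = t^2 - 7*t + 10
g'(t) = 2*t - 7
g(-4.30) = 58.59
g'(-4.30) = -15.60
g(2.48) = -1.21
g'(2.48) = -2.04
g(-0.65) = 14.97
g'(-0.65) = -8.30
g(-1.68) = 24.58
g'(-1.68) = -10.36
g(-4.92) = 68.65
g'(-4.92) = -16.84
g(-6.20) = 91.84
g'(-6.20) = -19.40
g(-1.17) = 19.56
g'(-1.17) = -9.34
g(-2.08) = 28.89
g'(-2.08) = -11.16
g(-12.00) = 238.00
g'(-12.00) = -31.00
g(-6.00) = 88.00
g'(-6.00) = -19.00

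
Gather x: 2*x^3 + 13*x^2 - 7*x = 2*x^3 + 13*x^2 - 7*x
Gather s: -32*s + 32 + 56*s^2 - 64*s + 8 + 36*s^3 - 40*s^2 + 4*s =36*s^3 + 16*s^2 - 92*s + 40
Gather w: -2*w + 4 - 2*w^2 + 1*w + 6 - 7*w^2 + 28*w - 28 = -9*w^2 + 27*w - 18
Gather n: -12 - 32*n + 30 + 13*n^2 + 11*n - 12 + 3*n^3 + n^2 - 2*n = 3*n^3 + 14*n^2 - 23*n + 6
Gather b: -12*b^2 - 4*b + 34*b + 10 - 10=-12*b^2 + 30*b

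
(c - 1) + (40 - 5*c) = 39 - 4*c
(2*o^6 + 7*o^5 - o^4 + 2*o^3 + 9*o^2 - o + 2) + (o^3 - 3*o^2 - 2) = 2*o^6 + 7*o^5 - o^4 + 3*o^3 + 6*o^2 - o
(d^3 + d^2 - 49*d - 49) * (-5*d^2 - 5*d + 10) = -5*d^5 - 10*d^4 + 250*d^3 + 500*d^2 - 245*d - 490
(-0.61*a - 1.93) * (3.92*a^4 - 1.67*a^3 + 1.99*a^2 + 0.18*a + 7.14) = -2.3912*a^5 - 6.5469*a^4 + 2.0092*a^3 - 3.9505*a^2 - 4.7028*a - 13.7802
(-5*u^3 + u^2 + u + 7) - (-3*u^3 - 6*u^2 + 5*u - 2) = -2*u^3 + 7*u^2 - 4*u + 9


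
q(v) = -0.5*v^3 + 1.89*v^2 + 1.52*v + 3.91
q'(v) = -1.5*v^2 + 3.78*v + 1.52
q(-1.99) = 12.31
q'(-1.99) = -11.94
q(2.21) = 11.10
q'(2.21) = 2.55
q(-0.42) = 3.64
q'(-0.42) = -0.33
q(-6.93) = 250.55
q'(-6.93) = -96.71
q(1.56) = 8.98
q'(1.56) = 3.77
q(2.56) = 11.80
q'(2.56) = 1.37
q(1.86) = 10.06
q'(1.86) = 3.36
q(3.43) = 11.18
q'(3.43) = -3.16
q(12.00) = -569.69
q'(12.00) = -169.12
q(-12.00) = 1121.83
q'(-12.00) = -259.84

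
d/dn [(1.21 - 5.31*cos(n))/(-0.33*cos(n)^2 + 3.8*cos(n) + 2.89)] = (1.7523*cos(n)^2 - 0.7986*cos(n) + 19.9439)*sin(n)/(0.1089*cos(n)^4 - 2.508*cos(n)^3 + 12.5326*cos(n)^2 + 21.964*cos(n) + 8.3521)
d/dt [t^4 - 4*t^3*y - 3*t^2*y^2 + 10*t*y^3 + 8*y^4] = 4*t^3 - 12*t^2*y - 6*t*y^2 + 10*y^3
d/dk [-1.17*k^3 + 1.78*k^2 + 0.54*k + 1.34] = -3.51*k^2 + 3.56*k + 0.54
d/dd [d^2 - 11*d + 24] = 2*d - 11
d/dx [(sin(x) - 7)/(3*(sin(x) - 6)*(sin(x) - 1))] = (14*sin(x) + cos(x)^2 - 44)*cos(x)/(3*(sin(x) - 6)^2*(sin(x) - 1)^2)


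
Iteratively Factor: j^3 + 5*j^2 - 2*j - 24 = (j + 4)*(j^2 + j - 6) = (j - 2)*(j + 4)*(j + 3)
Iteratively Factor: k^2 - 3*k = (k)*(k - 3)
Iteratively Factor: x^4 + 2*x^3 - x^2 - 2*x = (x - 1)*(x^3 + 3*x^2 + 2*x) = (x - 1)*(x + 2)*(x^2 + x) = x*(x - 1)*(x + 2)*(x + 1)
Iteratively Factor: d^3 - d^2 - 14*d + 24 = (d - 3)*(d^2 + 2*d - 8) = (d - 3)*(d + 4)*(d - 2)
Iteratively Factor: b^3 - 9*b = (b)*(b^2 - 9) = b*(b + 3)*(b - 3)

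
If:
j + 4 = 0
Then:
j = -4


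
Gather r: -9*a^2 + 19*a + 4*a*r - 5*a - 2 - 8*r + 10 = -9*a^2 + 14*a + r*(4*a - 8) + 8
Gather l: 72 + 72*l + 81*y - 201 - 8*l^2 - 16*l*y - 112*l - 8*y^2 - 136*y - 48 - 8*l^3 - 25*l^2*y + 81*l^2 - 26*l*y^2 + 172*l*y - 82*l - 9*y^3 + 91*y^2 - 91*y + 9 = -8*l^3 + l^2*(73 - 25*y) + l*(-26*y^2 + 156*y - 122) - 9*y^3 + 83*y^2 - 146*y - 168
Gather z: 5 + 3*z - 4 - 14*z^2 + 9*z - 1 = -14*z^2 + 12*z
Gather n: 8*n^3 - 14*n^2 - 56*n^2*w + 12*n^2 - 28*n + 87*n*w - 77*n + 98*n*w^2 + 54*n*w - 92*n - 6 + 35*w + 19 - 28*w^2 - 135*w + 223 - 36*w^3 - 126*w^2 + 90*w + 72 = 8*n^3 + n^2*(-56*w - 2) + n*(98*w^2 + 141*w - 197) - 36*w^3 - 154*w^2 - 10*w + 308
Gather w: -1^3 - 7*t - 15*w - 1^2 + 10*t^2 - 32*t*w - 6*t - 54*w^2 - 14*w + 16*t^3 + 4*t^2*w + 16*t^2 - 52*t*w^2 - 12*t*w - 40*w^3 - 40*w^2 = 16*t^3 + 26*t^2 - 13*t - 40*w^3 + w^2*(-52*t - 94) + w*(4*t^2 - 44*t - 29) - 2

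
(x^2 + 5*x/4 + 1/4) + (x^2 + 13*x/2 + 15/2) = 2*x^2 + 31*x/4 + 31/4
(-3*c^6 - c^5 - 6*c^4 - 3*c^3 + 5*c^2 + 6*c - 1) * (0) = 0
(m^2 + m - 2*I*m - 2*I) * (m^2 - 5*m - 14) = m^4 - 4*m^3 - 2*I*m^3 - 19*m^2 + 8*I*m^2 - 14*m + 38*I*m + 28*I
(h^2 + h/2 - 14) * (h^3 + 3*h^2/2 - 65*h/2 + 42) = h^5 + 2*h^4 - 183*h^3/4 + 19*h^2/4 + 476*h - 588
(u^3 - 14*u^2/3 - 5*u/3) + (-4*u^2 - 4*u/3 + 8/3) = u^3 - 26*u^2/3 - 3*u + 8/3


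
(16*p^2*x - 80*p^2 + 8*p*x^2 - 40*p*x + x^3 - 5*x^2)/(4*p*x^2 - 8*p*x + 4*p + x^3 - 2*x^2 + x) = (4*p*x - 20*p + x^2 - 5*x)/(x^2 - 2*x + 1)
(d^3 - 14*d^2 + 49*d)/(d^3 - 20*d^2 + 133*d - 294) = d/(d - 6)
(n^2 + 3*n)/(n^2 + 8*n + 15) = n/(n + 5)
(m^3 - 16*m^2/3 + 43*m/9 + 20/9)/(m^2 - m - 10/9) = (3*m^2 - 11*m - 4)/(3*m + 2)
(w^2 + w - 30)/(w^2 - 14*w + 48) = (w^2 + w - 30)/(w^2 - 14*w + 48)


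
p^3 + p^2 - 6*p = p*(p - 2)*(p + 3)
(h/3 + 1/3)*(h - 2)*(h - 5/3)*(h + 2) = h^4/3 - 2*h^3/9 - 17*h^2/9 + 8*h/9 + 20/9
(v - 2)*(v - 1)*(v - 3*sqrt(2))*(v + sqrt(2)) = v^4 - 3*v^3 - 2*sqrt(2)*v^3 - 4*v^2 + 6*sqrt(2)*v^2 - 4*sqrt(2)*v + 18*v - 12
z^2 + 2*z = z*(z + 2)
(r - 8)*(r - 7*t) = r^2 - 7*r*t - 8*r + 56*t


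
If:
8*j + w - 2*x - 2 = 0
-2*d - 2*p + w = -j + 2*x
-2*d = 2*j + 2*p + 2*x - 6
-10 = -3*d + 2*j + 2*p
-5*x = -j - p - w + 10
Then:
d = 281/85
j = -77/85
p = 147/170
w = 741/85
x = -9/34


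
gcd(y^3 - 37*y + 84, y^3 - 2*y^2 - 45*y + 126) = y^2 + 4*y - 21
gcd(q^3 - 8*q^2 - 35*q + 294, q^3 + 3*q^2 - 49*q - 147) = q - 7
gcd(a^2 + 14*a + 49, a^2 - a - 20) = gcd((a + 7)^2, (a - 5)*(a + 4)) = 1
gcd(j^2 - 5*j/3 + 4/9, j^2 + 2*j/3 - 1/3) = j - 1/3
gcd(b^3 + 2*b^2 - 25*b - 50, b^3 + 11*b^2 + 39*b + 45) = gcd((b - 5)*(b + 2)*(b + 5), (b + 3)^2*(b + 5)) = b + 5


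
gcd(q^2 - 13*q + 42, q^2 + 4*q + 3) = 1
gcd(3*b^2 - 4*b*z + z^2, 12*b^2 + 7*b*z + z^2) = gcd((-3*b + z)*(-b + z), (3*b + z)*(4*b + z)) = 1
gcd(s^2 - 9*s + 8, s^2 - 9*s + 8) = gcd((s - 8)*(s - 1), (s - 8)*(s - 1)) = s^2 - 9*s + 8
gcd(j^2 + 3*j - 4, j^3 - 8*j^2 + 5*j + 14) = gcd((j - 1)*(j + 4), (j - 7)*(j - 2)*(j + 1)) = 1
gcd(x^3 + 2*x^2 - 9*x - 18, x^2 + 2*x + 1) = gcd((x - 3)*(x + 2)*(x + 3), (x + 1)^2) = 1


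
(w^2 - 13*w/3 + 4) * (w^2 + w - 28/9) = w^4 - 10*w^3/3 - 31*w^2/9 + 472*w/27 - 112/9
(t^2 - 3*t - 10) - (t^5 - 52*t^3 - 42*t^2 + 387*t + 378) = -t^5 + 52*t^3 + 43*t^2 - 390*t - 388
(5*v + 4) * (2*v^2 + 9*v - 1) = 10*v^3 + 53*v^2 + 31*v - 4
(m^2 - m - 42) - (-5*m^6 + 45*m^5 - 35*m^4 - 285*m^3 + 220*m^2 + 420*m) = 5*m^6 - 45*m^5 + 35*m^4 + 285*m^3 - 219*m^2 - 421*m - 42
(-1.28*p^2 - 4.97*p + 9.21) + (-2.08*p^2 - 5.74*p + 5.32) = -3.36*p^2 - 10.71*p + 14.53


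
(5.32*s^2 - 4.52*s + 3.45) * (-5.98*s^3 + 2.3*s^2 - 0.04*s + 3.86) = -31.8136*s^5 + 39.2656*s^4 - 31.2398*s^3 + 28.651*s^2 - 17.5852*s + 13.317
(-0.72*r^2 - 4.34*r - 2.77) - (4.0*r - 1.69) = -0.72*r^2 - 8.34*r - 1.08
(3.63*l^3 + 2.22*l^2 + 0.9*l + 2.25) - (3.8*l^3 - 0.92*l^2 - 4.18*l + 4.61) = -0.17*l^3 + 3.14*l^2 + 5.08*l - 2.36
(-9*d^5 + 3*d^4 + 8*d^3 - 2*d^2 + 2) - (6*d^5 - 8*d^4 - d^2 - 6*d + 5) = -15*d^5 + 11*d^4 + 8*d^3 - d^2 + 6*d - 3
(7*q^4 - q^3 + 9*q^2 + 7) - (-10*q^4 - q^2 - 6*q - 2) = 17*q^4 - q^3 + 10*q^2 + 6*q + 9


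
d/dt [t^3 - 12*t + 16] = 3*t^2 - 12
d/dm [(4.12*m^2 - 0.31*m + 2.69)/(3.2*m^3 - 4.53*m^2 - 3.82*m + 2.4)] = (-13.184*m^4 + 1.984*m^3 - 42.9667*m^2 + 44.1474*m + 9.5318)/(10.24*m^6 - 28.992*m^5 - 3.9271*m^4 + 49.9692*m^3 - 7.1516*m^2 - 18.336*m + 5.76)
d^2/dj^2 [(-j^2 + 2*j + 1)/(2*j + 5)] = -82/(8*j^3 + 60*j^2 + 150*j + 125)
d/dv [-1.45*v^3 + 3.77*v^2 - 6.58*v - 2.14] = -4.35*v^2 + 7.54*v - 6.58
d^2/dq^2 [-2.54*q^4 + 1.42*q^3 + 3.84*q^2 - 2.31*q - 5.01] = -30.48*q^2 + 8.52*q + 7.68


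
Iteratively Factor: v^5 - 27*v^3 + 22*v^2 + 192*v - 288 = (v + 4)*(v^4 - 4*v^3 - 11*v^2 + 66*v - 72) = (v - 3)*(v + 4)*(v^3 - v^2 - 14*v + 24) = (v - 3)*(v + 4)^2*(v^2 - 5*v + 6) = (v - 3)^2*(v + 4)^2*(v - 2)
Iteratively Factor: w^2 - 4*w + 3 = (w - 3)*(w - 1)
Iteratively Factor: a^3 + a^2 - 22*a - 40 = (a - 5)*(a^2 + 6*a + 8) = (a - 5)*(a + 2)*(a + 4)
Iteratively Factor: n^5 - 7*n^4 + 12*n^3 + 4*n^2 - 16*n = (n - 2)*(n^4 - 5*n^3 + 2*n^2 + 8*n) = (n - 2)^2*(n^3 - 3*n^2 - 4*n) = (n - 2)^2*(n + 1)*(n^2 - 4*n) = (n - 4)*(n - 2)^2*(n + 1)*(n)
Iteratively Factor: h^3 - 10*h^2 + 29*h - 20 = (h - 5)*(h^2 - 5*h + 4) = (h - 5)*(h - 4)*(h - 1)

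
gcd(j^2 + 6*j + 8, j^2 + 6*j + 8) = j^2 + 6*j + 8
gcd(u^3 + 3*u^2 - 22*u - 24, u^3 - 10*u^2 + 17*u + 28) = u^2 - 3*u - 4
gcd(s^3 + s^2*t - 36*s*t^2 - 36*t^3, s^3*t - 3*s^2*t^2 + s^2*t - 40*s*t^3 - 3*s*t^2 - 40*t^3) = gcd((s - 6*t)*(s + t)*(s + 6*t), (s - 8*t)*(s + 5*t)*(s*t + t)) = 1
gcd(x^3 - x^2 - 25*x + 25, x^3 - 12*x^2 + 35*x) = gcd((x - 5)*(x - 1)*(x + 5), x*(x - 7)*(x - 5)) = x - 5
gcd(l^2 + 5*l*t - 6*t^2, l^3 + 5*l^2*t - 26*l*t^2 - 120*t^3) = l + 6*t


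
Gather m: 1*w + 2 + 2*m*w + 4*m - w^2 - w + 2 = m*(2*w + 4) - w^2 + 4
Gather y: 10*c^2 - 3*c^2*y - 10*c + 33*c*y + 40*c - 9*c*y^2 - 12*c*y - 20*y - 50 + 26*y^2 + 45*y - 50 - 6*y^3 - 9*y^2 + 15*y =10*c^2 + 30*c - 6*y^3 + y^2*(17 - 9*c) + y*(-3*c^2 + 21*c + 40) - 100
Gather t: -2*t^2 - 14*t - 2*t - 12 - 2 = -2*t^2 - 16*t - 14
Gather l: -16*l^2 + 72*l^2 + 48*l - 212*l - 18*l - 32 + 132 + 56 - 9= 56*l^2 - 182*l + 147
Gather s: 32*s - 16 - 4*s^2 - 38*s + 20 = -4*s^2 - 6*s + 4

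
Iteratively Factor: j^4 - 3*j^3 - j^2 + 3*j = (j - 1)*(j^3 - 2*j^2 - 3*j) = j*(j - 1)*(j^2 - 2*j - 3) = j*(j - 3)*(j - 1)*(j + 1)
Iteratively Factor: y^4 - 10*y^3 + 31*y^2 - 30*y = (y - 5)*(y^3 - 5*y^2 + 6*y) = y*(y - 5)*(y^2 - 5*y + 6) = y*(y - 5)*(y - 2)*(y - 3)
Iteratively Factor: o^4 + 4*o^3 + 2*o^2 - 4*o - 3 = (o - 1)*(o^3 + 5*o^2 + 7*o + 3) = (o - 1)*(o + 1)*(o^2 + 4*o + 3) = (o - 1)*(o + 1)*(o + 3)*(o + 1)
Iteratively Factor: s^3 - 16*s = (s - 4)*(s^2 + 4*s) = (s - 4)*(s + 4)*(s)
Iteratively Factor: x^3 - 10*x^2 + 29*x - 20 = (x - 4)*(x^2 - 6*x + 5) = (x - 4)*(x - 1)*(x - 5)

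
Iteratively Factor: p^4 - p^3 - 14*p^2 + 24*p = (p - 2)*(p^3 + p^2 - 12*p) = (p - 2)*(p + 4)*(p^2 - 3*p) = (p - 3)*(p - 2)*(p + 4)*(p)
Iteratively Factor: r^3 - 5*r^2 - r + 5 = (r + 1)*(r^2 - 6*r + 5) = (r - 5)*(r + 1)*(r - 1)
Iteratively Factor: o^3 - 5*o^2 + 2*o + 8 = (o - 4)*(o^2 - o - 2) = (o - 4)*(o + 1)*(o - 2)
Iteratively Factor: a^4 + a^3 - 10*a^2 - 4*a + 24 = (a + 3)*(a^3 - 2*a^2 - 4*a + 8) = (a + 2)*(a + 3)*(a^2 - 4*a + 4) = (a - 2)*(a + 2)*(a + 3)*(a - 2)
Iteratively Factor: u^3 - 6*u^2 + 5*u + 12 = (u - 3)*(u^2 - 3*u - 4) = (u - 3)*(u + 1)*(u - 4)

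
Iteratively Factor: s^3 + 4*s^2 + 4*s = (s + 2)*(s^2 + 2*s) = s*(s + 2)*(s + 2)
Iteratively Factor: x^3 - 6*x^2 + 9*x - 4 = (x - 1)*(x^2 - 5*x + 4) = (x - 4)*(x - 1)*(x - 1)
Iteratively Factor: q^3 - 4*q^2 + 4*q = (q - 2)*(q^2 - 2*q) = (q - 2)^2*(q)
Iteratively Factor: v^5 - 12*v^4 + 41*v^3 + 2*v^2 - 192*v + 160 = (v + 2)*(v^4 - 14*v^3 + 69*v^2 - 136*v + 80) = (v - 4)*(v + 2)*(v^3 - 10*v^2 + 29*v - 20) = (v - 4)*(v - 1)*(v + 2)*(v^2 - 9*v + 20) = (v - 5)*(v - 4)*(v - 1)*(v + 2)*(v - 4)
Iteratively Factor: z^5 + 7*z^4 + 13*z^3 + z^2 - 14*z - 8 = (z - 1)*(z^4 + 8*z^3 + 21*z^2 + 22*z + 8) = (z - 1)*(z + 2)*(z^3 + 6*z^2 + 9*z + 4) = (z - 1)*(z + 1)*(z + 2)*(z^2 + 5*z + 4) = (z - 1)*(z + 1)^2*(z + 2)*(z + 4)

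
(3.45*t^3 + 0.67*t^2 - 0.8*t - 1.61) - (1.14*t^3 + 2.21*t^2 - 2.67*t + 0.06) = 2.31*t^3 - 1.54*t^2 + 1.87*t - 1.67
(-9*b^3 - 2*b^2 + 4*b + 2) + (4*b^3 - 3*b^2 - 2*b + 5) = -5*b^3 - 5*b^2 + 2*b + 7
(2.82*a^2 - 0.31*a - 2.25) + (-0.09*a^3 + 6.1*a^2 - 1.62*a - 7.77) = -0.09*a^3 + 8.92*a^2 - 1.93*a - 10.02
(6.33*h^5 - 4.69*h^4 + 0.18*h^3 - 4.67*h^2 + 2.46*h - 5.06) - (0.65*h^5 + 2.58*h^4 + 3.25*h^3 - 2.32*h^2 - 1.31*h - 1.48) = 5.68*h^5 - 7.27*h^4 - 3.07*h^3 - 2.35*h^2 + 3.77*h - 3.58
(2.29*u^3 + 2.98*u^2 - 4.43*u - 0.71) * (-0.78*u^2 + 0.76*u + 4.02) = -1.7862*u^5 - 0.584*u^4 + 14.926*u^3 + 9.1666*u^2 - 18.3482*u - 2.8542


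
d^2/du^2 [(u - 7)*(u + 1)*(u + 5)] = 6*u - 2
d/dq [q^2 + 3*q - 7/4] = 2*q + 3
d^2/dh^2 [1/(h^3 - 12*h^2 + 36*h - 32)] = 12*(h^2 - 12*h + 38)/(h^7 - 32*h^6 + 408*h^5 - 2656*h^4 + 9488*h^3 - 18816*h^2 + 19456*h - 8192)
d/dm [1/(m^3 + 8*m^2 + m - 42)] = (-3*m^2 - 16*m - 1)/(m^3 + 8*m^2 + m - 42)^2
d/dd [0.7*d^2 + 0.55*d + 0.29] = 1.4*d + 0.55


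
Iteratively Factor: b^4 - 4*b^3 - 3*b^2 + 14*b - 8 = (b - 1)*(b^3 - 3*b^2 - 6*b + 8) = (b - 1)^2*(b^2 - 2*b - 8) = (b - 4)*(b - 1)^2*(b + 2)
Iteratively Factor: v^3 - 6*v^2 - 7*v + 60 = (v + 3)*(v^2 - 9*v + 20) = (v - 4)*(v + 3)*(v - 5)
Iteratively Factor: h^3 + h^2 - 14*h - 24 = (h + 3)*(h^2 - 2*h - 8) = (h + 2)*(h + 3)*(h - 4)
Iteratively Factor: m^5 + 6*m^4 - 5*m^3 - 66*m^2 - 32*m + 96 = (m + 2)*(m^4 + 4*m^3 - 13*m^2 - 40*m + 48) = (m + 2)*(m + 4)*(m^3 - 13*m + 12) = (m + 2)*(m + 4)^2*(m^2 - 4*m + 3) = (m - 1)*(m + 2)*(m + 4)^2*(m - 3)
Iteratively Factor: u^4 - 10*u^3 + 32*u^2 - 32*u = (u - 4)*(u^3 - 6*u^2 + 8*u) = (u - 4)^2*(u^2 - 2*u) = u*(u - 4)^2*(u - 2)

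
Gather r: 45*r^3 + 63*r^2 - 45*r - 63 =45*r^3 + 63*r^2 - 45*r - 63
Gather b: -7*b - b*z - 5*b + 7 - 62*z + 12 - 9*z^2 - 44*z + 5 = b*(-z - 12) - 9*z^2 - 106*z + 24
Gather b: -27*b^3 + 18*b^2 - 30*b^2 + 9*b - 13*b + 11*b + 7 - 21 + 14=-27*b^3 - 12*b^2 + 7*b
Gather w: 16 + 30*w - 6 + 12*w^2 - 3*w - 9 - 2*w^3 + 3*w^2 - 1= -2*w^3 + 15*w^2 + 27*w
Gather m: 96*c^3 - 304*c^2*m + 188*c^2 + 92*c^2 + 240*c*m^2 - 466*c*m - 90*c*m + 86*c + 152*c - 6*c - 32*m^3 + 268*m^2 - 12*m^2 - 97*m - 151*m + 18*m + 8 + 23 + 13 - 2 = 96*c^3 + 280*c^2 + 232*c - 32*m^3 + m^2*(240*c + 256) + m*(-304*c^2 - 556*c - 230) + 42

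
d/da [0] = 0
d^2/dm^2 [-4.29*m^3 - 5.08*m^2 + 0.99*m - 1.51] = -25.74*m - 10.16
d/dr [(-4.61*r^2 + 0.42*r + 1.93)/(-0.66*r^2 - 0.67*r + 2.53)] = (3.3659*r^2 - 20.779*r + 2.3557)/(0.4356*r^4 + 0.8844*r^3 - 2.8907*r^2 - 3.3902*r + 6.4009)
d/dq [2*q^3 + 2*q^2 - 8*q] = 6*q^2 + 4*q - 8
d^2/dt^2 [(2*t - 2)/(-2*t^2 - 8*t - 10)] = 2*(-4*(t - 1)*(t + 2)^2 + 3*(t + 1)*(t^2 + 4*t + 5))/(t^2 + 4*t + 5)^3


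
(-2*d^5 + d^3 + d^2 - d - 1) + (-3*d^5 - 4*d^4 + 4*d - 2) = -5*d^5 - 4*d^4 + d^3 + d^2 + 3*d - 3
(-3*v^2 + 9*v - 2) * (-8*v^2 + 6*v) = 24*v^4 - 90*v^3 + 70*v^2 - 12*v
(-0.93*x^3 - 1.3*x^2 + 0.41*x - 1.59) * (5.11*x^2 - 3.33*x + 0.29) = -4.7523*x^5 - 3.5461*x^4 + 6.1544*x^3 - 9.8672*x^2 + 5.4136*x - 0.4611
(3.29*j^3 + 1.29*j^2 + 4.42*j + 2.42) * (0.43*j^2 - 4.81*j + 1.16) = 1.4147*j^5 - 15.2702*j^4 - 0.4879*j^3 - 18.7232*j^2 - 6.513*j + 2.8072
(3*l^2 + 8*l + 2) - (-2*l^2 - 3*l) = 5*l^2 + 11*l + 2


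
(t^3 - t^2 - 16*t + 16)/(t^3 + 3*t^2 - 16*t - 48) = (t - 1)/(t + 3)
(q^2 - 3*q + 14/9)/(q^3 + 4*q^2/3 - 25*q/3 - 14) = (9*q^2 - 27*q + 14)/(3*(3*q^3 + 4*q^2 - 25*q - 42))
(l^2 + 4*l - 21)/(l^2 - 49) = (l - 3)/(l - 7)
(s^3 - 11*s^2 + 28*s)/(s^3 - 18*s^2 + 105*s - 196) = s/(s - 7)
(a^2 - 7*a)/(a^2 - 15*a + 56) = a/(a - 8)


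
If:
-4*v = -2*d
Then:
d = 2*v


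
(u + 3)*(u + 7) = u^2 + 10*u + 21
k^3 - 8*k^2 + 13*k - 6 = (k - 6)*(k - 1)^2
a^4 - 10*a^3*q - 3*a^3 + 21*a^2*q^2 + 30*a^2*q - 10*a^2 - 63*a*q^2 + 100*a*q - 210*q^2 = (a - 5)*(a + 2)*(a - 7*q)*(a - 3*q)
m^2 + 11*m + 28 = (m + 4)*(m + 7)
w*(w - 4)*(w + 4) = w^3 - 16*w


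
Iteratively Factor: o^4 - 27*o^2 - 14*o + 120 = (o - 2)*(o^3 + 2*o^2 - 23*o - 60) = (o - 2)*(o + 4)*(o^2 - 2*o - 15) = (o - 2)*(o + 3)*(o + 4)*(o - 5)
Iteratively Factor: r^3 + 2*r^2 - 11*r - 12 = (r + 4)*(r^2 - 2*r - 3) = (r - 3)*(r + 4)*(r + 1)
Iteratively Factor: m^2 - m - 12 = (m - 4)*(m + 3)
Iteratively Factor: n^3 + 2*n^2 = (n + 2)*(n^2) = n*(n + 2)*(n)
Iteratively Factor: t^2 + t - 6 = (t - 2)*(t + 3)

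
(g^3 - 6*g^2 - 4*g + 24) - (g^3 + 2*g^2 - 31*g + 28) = -8*g^2 + 27*g - 4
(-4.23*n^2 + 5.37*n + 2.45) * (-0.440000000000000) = 1.8612*n^2 - 2.3628*n - 1.078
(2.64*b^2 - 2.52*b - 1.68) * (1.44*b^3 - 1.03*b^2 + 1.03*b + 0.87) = 3.8016*b^5 - 6.348*b^4 + 2.8956*b^3 + 1.4316*b^2 - 3.9228*b - 1.4616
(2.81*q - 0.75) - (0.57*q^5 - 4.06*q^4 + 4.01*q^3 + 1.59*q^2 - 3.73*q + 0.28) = -0.57*q^5 + 4.06*q^4 - 4.01*q^3 - 1.59*q^2 + 6.54*q - 1.03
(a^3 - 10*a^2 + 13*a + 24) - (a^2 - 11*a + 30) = a^3 - 11*a^2 + 24*a - 6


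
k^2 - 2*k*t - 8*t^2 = (k - 4*t)*(k + 2*t)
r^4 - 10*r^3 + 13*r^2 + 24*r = r*(r - 8)*(r - 3)*(r + 1)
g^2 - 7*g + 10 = (g - 5)*(g - 2)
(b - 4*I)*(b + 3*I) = b^2 - I*b + 12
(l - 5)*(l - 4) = l^2 - 9*l + 20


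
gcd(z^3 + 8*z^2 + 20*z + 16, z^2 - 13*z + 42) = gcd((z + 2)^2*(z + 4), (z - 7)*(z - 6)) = 1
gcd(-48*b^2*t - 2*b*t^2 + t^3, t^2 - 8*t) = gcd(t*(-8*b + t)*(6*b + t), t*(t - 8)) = t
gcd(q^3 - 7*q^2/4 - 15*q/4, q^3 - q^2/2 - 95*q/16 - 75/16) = q^2 - 7*q/4 - 15/4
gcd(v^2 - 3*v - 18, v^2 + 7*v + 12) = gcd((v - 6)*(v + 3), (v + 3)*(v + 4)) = v + 3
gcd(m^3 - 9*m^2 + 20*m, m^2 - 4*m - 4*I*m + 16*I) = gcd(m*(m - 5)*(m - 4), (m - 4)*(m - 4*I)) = m - 4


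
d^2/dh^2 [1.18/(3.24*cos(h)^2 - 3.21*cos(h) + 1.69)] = (-49.548672*(1 - cos(h)^2)^2 + 36.817416*cos(h)^3 - 11.088342*cos(h)^2 - 80.036214*cos(h) + 60.943932)/(3.24*cos(h)^2 - 3.21*cos(h) + 1.69)^3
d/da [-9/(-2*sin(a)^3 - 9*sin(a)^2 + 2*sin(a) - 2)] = 18*(-18*sin(2*a) + cos(a) + 3*cos(3*a))/(-sin(a) - sin(3*a) - 9*cos(2*a) + 13)^2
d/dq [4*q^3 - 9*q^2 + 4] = 6*q*(2*q - 3)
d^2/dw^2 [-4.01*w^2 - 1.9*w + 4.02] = -8.02000000000000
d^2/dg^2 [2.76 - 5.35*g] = 0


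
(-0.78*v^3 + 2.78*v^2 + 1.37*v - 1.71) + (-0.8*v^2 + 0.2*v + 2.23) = -0.78*v^3 + 1.98*v^2 + 1.57*v + 0.52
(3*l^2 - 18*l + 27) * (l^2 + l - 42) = 3*l^4 - 15*l^3 - 117*l^2 + 783*l - 1134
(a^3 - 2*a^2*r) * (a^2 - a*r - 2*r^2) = a^5 - 3*a^4*r + 4*a^2*r^3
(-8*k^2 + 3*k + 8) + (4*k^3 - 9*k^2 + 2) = 4*k^3 - 17*k^2 + 3*k + 10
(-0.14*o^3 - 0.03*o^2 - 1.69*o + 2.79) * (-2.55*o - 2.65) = 0.357*o^4 + 0.4475*o^3 + 4.389*o^2 - 2.636*o - 7.3935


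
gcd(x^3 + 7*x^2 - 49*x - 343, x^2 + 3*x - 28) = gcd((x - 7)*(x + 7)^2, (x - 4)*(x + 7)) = x + 7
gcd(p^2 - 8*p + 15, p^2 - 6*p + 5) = p - 5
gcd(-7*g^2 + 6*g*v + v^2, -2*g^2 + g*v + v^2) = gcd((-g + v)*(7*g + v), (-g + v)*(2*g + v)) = -g + v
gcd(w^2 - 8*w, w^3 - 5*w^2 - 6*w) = w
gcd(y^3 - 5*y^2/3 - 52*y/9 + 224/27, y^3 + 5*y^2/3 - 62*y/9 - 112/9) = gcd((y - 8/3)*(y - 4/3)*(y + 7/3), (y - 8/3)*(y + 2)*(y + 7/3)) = y^2 - y/3 - 56/9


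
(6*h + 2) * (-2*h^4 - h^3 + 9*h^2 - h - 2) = -12*h^5 - 10*h^4 + 52*h^3 + 12*h^2 - 14*h - 4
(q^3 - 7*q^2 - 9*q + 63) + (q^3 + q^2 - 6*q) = 2*q^3 - 6*q^2 - 15*q + 63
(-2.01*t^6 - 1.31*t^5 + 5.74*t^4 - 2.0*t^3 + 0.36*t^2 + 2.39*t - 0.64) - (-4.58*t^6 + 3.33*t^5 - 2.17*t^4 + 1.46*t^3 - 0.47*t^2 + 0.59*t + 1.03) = 2.57*t^6 - 4.64*t^5 + 7.91*t^4 - 3.46*t^3 + 0.83*t^2 + 1.8*t - 1.67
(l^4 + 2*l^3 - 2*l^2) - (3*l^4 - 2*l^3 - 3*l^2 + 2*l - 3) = -2*l^4 + 4*l^3 + l^2 - 2*l + 3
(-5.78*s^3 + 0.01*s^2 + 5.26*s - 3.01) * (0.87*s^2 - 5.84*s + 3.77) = -5.0286*s^5 + 33.7639*s^4 - 17.2728*s^3 - 33.2994*s^2 + 37.4086*s - 11.3477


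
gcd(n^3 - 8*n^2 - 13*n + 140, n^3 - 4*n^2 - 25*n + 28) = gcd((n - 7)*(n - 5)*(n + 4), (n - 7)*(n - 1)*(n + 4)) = n^2 - 3*n - 28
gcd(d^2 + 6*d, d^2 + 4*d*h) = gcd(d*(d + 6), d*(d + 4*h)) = d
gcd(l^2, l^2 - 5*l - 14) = 1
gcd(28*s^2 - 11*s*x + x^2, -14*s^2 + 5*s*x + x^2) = 1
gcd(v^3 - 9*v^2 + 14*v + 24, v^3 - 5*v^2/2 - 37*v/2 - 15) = v^2 - 5*v - 6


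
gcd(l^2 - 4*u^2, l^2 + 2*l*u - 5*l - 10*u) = l + 2*u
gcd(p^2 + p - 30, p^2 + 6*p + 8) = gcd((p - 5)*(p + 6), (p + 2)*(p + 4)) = 1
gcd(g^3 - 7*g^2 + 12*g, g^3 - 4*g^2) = g^2 - 4*g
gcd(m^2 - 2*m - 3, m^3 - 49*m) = 1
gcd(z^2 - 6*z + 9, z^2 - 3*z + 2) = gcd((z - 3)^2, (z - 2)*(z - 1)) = 1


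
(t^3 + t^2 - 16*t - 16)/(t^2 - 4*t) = t + 5 + 4/t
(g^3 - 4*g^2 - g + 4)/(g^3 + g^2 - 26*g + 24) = (g + 1)/(g + 6)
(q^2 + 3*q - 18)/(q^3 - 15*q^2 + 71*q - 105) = (q + 6)/(q^2 - 12*q + 35)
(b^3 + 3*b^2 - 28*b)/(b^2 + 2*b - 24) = b*(b + 7)/(b + 6)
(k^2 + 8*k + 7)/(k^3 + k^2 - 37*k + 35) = (k + 1)/(k^2 - 6*k + 5)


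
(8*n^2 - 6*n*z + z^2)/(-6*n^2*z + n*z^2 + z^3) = (-4*n + z)/(z*(3*n + z))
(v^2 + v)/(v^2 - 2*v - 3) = v/(v - 3)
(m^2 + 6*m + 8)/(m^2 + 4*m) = (m + 2)/m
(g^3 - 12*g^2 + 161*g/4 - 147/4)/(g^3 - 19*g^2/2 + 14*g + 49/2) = (g - 3/2)/(g + 1)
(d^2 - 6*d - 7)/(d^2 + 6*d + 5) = (d - 7)/(d + 5)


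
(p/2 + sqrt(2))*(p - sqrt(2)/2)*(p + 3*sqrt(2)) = p^3/2 + 9*sqrt(2)*p^2/4 + 7*p/2 - 3*sqrt(2)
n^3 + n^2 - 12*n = n*(n - 3)*(n + 4)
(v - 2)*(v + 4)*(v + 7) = v^3 + 9*v^2 + 6*v - 56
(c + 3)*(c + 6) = c^2 + 9*c + 18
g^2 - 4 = (g - 2)*(g + 2)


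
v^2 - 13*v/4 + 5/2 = (v - 2)*(v - 5/4)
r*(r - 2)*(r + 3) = r^3 + r^2 - 6*r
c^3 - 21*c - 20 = (c - 5)*(c + 1)*(c + 4)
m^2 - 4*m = m*(m - 4)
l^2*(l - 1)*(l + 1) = l^4 - l^2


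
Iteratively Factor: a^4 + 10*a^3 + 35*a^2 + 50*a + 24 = (a + 2)*(a^3 + 8*a^2 + 19*a + 12) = (a + 1)*(a + 2)*(a^2 + 7*a + 12) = (a + 1)*(a + 2)*(a + 4)*(a + 3)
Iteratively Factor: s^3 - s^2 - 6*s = (s - 3)*(s^2 + 2*s) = (s - 3)*(s + 2)*(s)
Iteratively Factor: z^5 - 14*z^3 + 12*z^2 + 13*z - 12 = (z + 1)*(z^4 - z^3 - 13*z^2 + 25*z - 12) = (z + 1)*(z + 4)*(z^3 - 5*z^2 + 7*z - 3) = (z - 3)*(z + 1)*(z + 4)*(z^2 - 2*z + 1) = (z - 3)*(z - 1)*(z + 1)*(z + 4)*(z - 1)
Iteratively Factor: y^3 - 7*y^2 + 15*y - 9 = (y - 3)*(y^2 - 4*y + 3) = (y - 3)^2*(y - 1)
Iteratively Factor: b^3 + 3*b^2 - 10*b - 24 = (b - 3)*(b^2 + 6*b + 8) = (b - 3)*(b + 4)*(b + 2)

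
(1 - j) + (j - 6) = -5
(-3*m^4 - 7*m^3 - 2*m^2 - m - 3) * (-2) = 6*m^4 + 14*m^3 + 4*m^2 + 2*m + 6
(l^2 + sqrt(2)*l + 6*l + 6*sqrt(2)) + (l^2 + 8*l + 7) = 2*l^2 + sqrt(2)*l + 14*l + 7 + 6*sqrt(2)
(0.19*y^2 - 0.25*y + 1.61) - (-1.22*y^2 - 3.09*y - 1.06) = 1.41*y^2 + 2.84*y + 2.67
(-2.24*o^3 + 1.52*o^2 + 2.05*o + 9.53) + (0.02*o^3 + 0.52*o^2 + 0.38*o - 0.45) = -2.22*o^3 + 2.04*o^2 + 2.43*o + 9.08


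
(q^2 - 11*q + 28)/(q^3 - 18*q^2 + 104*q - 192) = (q - 7)/(q^2 - 14*q + 48)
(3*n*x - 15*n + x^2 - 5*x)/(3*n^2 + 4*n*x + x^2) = (x - 5)/(n + x)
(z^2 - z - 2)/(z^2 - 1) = (z - 2)/(z - 1)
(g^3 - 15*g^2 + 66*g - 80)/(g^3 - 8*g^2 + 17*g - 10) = (g - 8)/(g - 1)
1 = 1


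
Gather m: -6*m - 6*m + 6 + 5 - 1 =10 - 12*m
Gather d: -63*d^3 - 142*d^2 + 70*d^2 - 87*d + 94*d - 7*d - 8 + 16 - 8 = -63*d^3 - 72*d^2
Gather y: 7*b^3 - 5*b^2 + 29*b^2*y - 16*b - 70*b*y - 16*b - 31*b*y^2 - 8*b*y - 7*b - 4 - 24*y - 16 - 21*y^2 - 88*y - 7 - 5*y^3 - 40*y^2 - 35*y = 7*b^3 - 5*b^2 - 39*b - 5*y^3 + y^2*(-31*b - 61) + y*(29*b^2 - 78*b - 147) - 27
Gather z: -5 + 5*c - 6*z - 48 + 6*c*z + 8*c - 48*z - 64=13*c + z*(6*c - 54) - 117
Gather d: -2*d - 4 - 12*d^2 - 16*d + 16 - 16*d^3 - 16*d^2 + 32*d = -16*d^3 - 28*d^2 + 14*d + 12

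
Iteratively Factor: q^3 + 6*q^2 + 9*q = (q + 3)*(q^2 + 3*q) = q*(q + 3)*(q + 3)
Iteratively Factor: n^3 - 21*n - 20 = (n + 4)*(n^2 - 4*n - 5) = (n - 5)*(n + 4)*(n + 1)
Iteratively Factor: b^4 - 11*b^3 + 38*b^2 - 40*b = (b - 2)*(b^3 - 9*b^2 + 20*b) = (b - 5)*(b - 2)*(b^2 - 4*b) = b*(b - 5)*(b - 2)*(b - 4)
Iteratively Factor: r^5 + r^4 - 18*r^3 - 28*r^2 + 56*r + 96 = (r + 2)*(r^4 - r^3 - 16*r^2 + 4*r + 48) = (r - 4)*(r + 2)*(r^3 + 3*r^2 - 4*r - 12) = (r - 4)*(r + 2)*(r + 3)*(r^2 - 4) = (r - 4)*(r + 2)^2*(r + 3)*(r - 2)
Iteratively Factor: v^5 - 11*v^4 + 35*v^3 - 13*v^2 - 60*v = (v - 3)*(v^4 - 8*v^3 + 11*v^2 + 20*v) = v*(v - 3)*(v^3 - 8*v^2 + 11*v + 20) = v*(v - 4)*(v - 3)*(v^2 - 4*v - 5) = v*(v - 5)*(v - 4)*(v - 3)*(v + 1)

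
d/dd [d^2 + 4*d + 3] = 2*d + 4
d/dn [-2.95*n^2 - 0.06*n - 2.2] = -5.9*n - 0.06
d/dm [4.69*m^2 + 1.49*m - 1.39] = 9.38*m + 1.49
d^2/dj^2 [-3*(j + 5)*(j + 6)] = -6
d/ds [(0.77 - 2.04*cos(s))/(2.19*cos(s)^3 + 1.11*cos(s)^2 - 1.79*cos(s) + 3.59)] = (-8.9352*cos(s)^3 + 2.7945*cos(s)^2 + 1.7094*cos(s) + 5.9453)*sin(s)/(4.7961*cos(s)^6 + 4.8618*cos(s)^5 - 6.6081*cos(s)^4 + 11.7504*cos(s)^3 + 11.1739*cos(s)^2 - 12.8522*cos(s) + 12.8881)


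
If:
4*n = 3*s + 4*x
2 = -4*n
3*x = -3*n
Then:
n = -1/2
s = -4/3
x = 1/2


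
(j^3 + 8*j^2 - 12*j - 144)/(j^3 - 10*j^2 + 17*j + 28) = (j^2 + 12*j + 36)/(j^2 - 6*j - 7)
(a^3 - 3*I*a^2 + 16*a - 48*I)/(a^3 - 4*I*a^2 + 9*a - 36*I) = (a + 4*I)/(a + 3*I)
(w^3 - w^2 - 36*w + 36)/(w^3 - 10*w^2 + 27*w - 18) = (w + 6)/(w - 3)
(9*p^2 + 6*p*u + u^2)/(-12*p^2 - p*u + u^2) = (-3*p - u)/(4*p - u)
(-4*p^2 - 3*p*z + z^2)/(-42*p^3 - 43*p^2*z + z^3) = (-4*p + z)/(-42*p^2 - p*z + z^2)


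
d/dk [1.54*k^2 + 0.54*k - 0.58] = 3.08*k + 0.54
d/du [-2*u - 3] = -2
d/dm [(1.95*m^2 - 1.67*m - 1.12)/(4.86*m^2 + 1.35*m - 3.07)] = (10.7487*m^2 - 1.0866*m + 6.6389)/(23.6196*m^4 + 13.122*m^3 - 28.0179*m^2 - 8.289*m + 9.4249)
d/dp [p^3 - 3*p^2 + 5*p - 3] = 3*p^2 - 6*p + 5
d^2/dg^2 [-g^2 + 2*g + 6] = -2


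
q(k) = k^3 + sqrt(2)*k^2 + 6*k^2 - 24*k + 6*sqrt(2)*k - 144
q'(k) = 3*k^2 + 2*sqrt(2)*k + 12*k - 24 + 6*sqrt(2)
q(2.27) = -129.32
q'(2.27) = 33.60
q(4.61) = 40.02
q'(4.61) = 116.60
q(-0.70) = -129.85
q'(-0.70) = -24.42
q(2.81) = -106.86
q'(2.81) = 49.84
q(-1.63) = -103.34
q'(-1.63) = -31.71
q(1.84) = -141.22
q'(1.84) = 21.93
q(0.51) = -149.85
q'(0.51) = -7.17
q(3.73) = -46.82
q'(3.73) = 81.53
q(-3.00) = -57.73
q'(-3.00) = -33.00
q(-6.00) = 0.00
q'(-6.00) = 3.51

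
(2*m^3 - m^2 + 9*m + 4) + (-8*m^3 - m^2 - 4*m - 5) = -6*m^3 - 2*m^2 + 5*m - 1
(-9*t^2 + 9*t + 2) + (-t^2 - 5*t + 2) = -10*t^2 + 4*t + 4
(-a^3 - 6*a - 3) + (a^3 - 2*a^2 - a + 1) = -2*a^2 - 7*a - 2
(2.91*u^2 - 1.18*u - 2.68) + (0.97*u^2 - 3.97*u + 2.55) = 3.88*u^2 - 5.15*u - 0.13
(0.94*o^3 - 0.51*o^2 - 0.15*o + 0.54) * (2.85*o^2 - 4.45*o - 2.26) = 2.679*o^5 - 5.6365*o^4 - 0.2824*o^3 + 3.3591*o^2 - 2.064*o - 1.2204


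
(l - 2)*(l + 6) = l^2 + 4*l - 12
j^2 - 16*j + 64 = (j - 8)^2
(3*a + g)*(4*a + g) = 12*a^2 + 7*a*g + g^2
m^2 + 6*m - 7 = (m - 1)*(m + 7)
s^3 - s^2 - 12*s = s*(s - 4)*(s + 3)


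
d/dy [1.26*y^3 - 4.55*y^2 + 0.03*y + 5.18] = 3.78*y^2 - 9.1*y + 0.03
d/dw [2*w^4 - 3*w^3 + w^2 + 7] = w*(8*w^2 - 9*w + 2)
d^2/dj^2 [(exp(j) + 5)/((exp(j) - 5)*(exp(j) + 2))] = (exp(4*j) + 23*exp(3*j) + 15*exp(2*j) + 215*exp(j) - 50)*exp(j)/(exp(6*j) - 9*exp(5*j) - 3*exp(4*j) + 153*exp(3*j) + 30*exp(2*j) - 900*exp(j) - 1000)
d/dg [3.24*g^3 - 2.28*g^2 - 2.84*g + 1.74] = 9.72*g^2 - 4.56*g - 2.84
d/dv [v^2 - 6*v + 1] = 2*v - 6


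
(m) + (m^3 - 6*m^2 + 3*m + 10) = m^3 - 6*m^2 + 4*m + 10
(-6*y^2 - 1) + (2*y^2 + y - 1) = -4*y^2 + y - 2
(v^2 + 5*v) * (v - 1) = v^3 + 4*v^2 - 5*v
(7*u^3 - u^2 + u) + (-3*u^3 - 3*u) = 4*u^3 - u^2 - 2*u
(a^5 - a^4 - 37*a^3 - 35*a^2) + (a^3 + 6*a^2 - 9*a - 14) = a^5 - a^4 - 36*a^3 - 29*a^2 - 9*a - 14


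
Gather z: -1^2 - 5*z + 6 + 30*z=25*z + 5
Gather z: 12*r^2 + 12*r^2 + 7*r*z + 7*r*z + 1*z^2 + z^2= 24*r^2 + 14*r*z + 2*z^2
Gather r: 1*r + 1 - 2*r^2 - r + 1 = 2 - 2*r^2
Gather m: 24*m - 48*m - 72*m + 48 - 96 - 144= -96*m - 192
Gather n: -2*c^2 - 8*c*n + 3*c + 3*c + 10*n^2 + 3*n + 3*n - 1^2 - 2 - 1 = -2*c^2 + 6*c + 10*n^2 + n*(6 - 8*c) - 4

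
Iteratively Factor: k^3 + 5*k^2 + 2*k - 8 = (k - 1)*(k^2 + 6*k + 8) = (k - 1)*(k + 2)*(k + 4)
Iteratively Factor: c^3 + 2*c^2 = (c)*(c^2 + 2*c) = c^2*(c + 2)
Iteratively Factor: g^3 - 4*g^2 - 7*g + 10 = (g - 5)*(g^2 + g - 2) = (g - 5)*(g - 1)*(g + 2)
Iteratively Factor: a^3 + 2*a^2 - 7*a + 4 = (a - 1)*(a^2 + 3*a - 4) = (a - 1)^2*(a + 4)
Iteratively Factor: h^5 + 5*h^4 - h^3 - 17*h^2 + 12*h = (h - 1)*(h^4 + 6*h^3 + 5*h^2 - 12*h) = (h - 1)*(h + 3)*(h^3 + 3*h^2 - 4*h) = (h - 1)^2*(h + 3)*(h^2 + 4*h) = h*(h - 1)^2*(h + 3)*(h + 4)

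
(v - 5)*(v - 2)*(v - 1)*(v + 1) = v^4 - 7*v^3 + 9*v^2 + 7*v - 10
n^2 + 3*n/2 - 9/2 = (n - 3/2)*(n + 3)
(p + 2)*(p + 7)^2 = p^3 + 16*p^2 + 77*p + 98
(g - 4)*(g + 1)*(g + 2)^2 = g^4 + g^3 - 12*g^2 - 28*g - 16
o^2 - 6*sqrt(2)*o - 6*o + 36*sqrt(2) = (o - 6)*(o - 6*sqrt(2))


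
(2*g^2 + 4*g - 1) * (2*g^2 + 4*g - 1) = 4*g^4 + 16*g^3 + 12*g^2 - 8*g + 1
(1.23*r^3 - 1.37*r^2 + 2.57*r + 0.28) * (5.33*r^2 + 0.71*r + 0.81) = 6.5559*r^5 - 6.4288*r^4 + 13.7217*r^3 + 2.2074*r^2 + 2.2805*r + 0.2268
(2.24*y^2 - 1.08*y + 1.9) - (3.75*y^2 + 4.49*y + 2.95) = -1.51*y^2 - 5.57*y - 1.05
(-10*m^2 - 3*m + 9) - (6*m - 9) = -10*m^2 - 9*m + 18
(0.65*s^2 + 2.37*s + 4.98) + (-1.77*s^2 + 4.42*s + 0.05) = -1.12*s^2 + 6.79*s + 5.03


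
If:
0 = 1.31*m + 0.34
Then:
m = -0.26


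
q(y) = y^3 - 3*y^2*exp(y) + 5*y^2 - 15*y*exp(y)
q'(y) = -3*y^2*exp(y) + 3*y^2 - 21*y*exp(y) + 10*y - 15*exp(y)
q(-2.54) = 17.35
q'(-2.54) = -4.55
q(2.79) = -1000.92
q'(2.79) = -1527.07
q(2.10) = -333.96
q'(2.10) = -556.43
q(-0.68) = 6.46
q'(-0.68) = -6.48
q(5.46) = -39968.54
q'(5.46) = -51364.59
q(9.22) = -3970221.03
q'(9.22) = -4681108.18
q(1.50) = -116.46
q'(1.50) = -216.90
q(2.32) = -479.02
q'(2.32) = -773.36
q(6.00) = -79482.90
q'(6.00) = -100285.77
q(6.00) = -79482.90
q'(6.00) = -100285.77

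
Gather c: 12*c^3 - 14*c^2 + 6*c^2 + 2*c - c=12*c^3 - 8*c^2 + c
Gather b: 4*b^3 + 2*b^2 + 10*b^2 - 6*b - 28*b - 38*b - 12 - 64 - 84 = 4*b^3 + 12*b^2 - 72*b - 160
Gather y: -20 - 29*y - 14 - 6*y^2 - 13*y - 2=-6*y^2 - 42*y - 36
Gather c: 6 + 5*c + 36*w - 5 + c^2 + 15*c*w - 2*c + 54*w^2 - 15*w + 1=c^2 + c*(15*w + 3) + 54*w^2 + 21*w + 2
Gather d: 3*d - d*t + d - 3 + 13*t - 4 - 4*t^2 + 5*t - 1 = d*(4 - t) - 4*t^2 + 18*t - 8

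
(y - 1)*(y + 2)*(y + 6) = y^3 + 7*y^2 + 4*y - 12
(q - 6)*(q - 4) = q^2 - 10*q + 24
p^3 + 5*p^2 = p^2*(p + 5)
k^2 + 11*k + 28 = (k + 4)*(k + 7)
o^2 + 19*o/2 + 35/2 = (o + 5/2)*(o + 7)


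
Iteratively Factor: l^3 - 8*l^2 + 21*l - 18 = (l - 3)*(l^2 - 5*l + 6) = (l - 3)*(l - 2)*(l - 3)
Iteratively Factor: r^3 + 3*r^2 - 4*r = (r)*(r^2 + 3*r - 4) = r*(r - 1)*(r + 4)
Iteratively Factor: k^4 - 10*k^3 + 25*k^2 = (k - 5)*(k^3 - 5*k^2) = k*(k - 5)*(k^2 - 5*k) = k*(k - 5)^2*(k)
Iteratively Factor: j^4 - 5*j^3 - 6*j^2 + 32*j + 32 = (j - 4)*(j^3 - j^2 - 10*j - 8) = (j - 4)^2*(j^2 + 3*j + 2) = (j - 4)^2*(j + 2)*(j + 1)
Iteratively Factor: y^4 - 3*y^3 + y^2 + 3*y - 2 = (y - 2)*(y^3 - y^2 - y + 1) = (y - 2)*(y + 1)*(y^2 - 2*y + 1) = (y - 2)*(y - 1)*(y + 1)*(y - 1)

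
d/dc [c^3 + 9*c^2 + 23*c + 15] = 3*c^2 + 18*c + 23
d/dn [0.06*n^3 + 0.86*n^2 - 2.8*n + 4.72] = 0.18*n^2 + 1.72*n - 2.8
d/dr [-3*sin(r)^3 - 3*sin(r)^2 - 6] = -3*(3*sin(r) + 2)*sin(r)*cos(r)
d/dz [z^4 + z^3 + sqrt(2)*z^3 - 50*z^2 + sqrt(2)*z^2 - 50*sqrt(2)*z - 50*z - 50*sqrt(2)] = 4*z^3 + 3*z^2 + 3*sqrt(2)*z^2 - 100*z + 2*sqrt(2)*z - 50*sqrt(2) - 50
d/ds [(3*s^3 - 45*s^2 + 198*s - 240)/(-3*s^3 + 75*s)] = (-15*s^2 + 32*s + 80)/(s^2*(s^2 + 10*s + 25))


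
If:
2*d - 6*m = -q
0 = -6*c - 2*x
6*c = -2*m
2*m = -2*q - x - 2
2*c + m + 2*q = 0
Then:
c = 1/4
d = -37/16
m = -3/4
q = 1/8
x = -3/4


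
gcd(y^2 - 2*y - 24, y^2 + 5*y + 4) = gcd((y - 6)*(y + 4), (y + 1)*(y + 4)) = y + 4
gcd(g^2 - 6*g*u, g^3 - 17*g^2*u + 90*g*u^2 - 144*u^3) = -g + 6*u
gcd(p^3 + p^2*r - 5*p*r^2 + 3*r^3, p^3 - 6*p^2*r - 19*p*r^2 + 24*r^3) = p^2 + 2*p*r - 3*r^2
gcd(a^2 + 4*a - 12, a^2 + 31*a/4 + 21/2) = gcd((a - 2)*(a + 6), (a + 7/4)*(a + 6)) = a + 6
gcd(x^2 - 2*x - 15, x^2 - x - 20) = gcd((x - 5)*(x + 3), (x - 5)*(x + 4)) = x - 5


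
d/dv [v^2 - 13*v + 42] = 2*v - 13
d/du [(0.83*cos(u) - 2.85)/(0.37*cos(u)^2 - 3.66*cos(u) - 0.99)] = (0.3071*cos(u)^2 - 2.109*cos(u) + 11.2527)*sin(u)/(0.1369*cos(u)^4 - 2.7084*cos(u)^3 + 12.663*cos(u)^2 + 7.2468*cos(u) + 0.9801)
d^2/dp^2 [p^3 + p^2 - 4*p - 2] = 6*p + 2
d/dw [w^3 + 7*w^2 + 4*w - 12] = 3*w^2 + 14*w + 4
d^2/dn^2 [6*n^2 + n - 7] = 12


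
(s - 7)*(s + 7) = s^2 - 49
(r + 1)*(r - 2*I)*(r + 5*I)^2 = r^4 + r^3 + 8*I*r^3 - 5*r^2 + 8*I*r^2 - 5*r + 50*I*r + 50*I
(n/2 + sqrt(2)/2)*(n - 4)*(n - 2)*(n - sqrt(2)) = n^4/2 - 3*n^3 + 3*n^2 + 6*n - 8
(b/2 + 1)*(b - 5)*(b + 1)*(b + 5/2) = b^4/2 + b^3/4 - 9*b^2 - 85*b/4 - 25/2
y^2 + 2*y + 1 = (y + 1)^2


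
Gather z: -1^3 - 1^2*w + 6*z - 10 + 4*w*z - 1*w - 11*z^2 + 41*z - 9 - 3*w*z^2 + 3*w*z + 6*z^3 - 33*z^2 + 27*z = -2*w + 6*z^3 + z^2*(-3*w - 44) + z*(7*w + 74) - 20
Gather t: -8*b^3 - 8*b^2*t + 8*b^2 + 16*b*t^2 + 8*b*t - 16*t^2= -8*b^3 + 8*b^2 + t^2*(16*b - 16) + t*(-8*b^2 + 8*b)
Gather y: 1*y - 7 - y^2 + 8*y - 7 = -y^2 + 9*y - 14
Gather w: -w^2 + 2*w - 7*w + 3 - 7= -w^2 - 5*w - 4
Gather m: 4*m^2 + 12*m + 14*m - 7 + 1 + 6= 4*m^2 + 26*m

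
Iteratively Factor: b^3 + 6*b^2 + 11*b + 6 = (b + 1)*(b^2 + 5*b + 6) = (b + 1)*(b + 2)*(b + 3)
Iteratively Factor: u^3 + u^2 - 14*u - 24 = (u + 3)*(u^2 - 2*u - 8) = (u - 4)*(u + 3)*(u + 2)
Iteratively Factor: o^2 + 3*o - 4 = (o - 1)*(o + 4)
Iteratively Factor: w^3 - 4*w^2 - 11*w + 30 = (w - 5)*(w^2 + w - 6) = (w - 5)*(w + 3)*(w - 2)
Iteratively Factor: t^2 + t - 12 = (t + 4)*(t - 3)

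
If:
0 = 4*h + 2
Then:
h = -1/2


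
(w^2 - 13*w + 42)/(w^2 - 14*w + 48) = (w - 7)/(w - 8)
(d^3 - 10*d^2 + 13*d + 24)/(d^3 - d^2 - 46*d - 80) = (d^2 - 2*d - 3)/(d^2 + 7*d + 10)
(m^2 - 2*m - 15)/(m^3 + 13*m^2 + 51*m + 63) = (m - 5)/(m^2 + 10*m + 21)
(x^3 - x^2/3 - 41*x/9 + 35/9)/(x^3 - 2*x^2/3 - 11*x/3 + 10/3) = (x + 7/3)/(x + 2)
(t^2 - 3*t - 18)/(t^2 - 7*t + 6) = (t + 3)/(t - 1)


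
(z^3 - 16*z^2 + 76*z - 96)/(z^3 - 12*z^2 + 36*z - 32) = (z - 6)/(z - 2)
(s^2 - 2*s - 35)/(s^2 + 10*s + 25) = (s - 7)/(s + 5)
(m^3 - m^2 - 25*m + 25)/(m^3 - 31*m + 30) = (m + 5)/(m + 6)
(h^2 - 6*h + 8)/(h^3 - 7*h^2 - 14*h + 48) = (h - 4)/(h^2 - 5*h - 24)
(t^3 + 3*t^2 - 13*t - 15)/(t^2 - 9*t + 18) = (t^2 + 6*t + 5)/(t - 6)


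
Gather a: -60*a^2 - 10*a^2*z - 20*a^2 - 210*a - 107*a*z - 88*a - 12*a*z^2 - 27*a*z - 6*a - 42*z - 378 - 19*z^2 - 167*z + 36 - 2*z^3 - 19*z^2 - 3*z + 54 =a^2*(-10*z - 80) + a*(-12*z^2 - 134*z - 304) - 2*z^3 - 38*z^2 - 212*z - 288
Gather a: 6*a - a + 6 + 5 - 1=5*a + 10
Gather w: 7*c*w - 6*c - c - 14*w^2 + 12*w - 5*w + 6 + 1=-7*c - 14*w^2 + w*(7*c + 7) + 7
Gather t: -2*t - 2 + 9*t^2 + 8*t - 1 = 9*t^2 + 6*t - 3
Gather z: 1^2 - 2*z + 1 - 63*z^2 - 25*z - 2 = -63*z^2 - 27*z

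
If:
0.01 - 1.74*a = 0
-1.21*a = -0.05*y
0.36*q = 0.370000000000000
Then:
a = 0.01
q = 1.03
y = 0.14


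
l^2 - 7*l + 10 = (l - 5)*(l - 2)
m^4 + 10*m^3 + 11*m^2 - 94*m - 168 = (m - 3)*(m + 2)*(m + 4)*(m + 7)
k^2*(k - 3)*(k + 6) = k^4 + 3*k^3 - 18*k^2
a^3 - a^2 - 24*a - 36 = (a - 6)*(a + 2)*(a + 3)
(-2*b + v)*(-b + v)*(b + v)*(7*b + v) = 14*b^4 - 5*b^3*v - 15*b^2*v^2 + 5*b*v^3 + v^4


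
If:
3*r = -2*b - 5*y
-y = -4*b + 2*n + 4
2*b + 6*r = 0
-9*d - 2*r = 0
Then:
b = -5*y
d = -10*y/27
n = -21*y/2 - 2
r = 5*y/3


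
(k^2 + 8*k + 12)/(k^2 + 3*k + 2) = (k + 6)/(k + 1)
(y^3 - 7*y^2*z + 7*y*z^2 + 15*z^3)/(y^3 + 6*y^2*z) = (y^3 - 7*y^2*z + 7*y*z^2 + 15*z^3)/(y^2*(y + 6*z))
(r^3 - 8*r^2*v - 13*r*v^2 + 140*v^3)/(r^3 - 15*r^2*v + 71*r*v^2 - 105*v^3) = (r + 4*v)/(r - 3*v)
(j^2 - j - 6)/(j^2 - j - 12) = (-j^2 + j + 6)/(-j^2 + j + 12)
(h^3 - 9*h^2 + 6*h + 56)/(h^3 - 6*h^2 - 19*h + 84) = (h^2 - 2*h - 8)/(h^2 + h - 12)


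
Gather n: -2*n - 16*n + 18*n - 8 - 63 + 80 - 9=0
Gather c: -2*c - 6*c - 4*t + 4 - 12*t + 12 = -8*c - 16*t + 16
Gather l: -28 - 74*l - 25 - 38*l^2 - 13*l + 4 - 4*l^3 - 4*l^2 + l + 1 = -4*l^3 - 42*l^2 - 86*l - 48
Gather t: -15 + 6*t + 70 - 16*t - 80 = -10*t - 25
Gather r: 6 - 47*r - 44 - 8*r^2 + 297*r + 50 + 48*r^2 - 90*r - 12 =40*r^2 + 160*r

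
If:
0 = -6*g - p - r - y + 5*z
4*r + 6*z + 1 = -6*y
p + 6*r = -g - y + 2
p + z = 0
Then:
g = 22*z/19 + 1/190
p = -z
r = 3*z/19 + 77/190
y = -21*z/19 - 83/190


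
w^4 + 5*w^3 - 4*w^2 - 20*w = w*(w - 2)*(w + 2)*(w + 5)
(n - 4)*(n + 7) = n^2 + 3*n - 28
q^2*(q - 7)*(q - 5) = q^4 - 12*q^3 + 35*q^2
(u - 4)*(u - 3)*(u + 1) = u^3 - 6*u^2 + 5*u + 12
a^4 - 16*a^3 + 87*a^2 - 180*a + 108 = (a - 6)^2*(a - 3)*(a - 1)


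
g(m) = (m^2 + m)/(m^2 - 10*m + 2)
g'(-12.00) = -0.02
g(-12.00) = 0.50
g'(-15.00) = -0.02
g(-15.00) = 0.56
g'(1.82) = -0.16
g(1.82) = -0.40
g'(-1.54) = -0.08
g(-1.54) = 0.04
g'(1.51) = -0.15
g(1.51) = -0.35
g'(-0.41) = -0.04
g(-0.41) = -0.04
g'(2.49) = -0.20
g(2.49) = -0.52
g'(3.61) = -0.29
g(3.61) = -0.79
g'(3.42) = -0.27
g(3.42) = -0.74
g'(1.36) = -0.14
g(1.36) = -0.33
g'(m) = (10 - 2*m)*(m^2 + m)/(m^2 - 10*m + 2)^2 + (2*m + 1)/(m^2 - 10*m + 2) = (-11*m^2 + 4*m + 2)/(m^4 - 20*m^3 + 104*m^2 - 40*m + 4)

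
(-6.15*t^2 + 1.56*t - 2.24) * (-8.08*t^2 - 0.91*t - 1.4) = 49.692*t^4 - 7.0083*t^3 + 25.2896*t^2 - 0.1456*t + 3.136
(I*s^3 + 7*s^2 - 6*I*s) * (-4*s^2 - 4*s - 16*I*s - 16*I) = -4*I*s^5 - 12*s^4 - 4*I*s^4 - 12*s^3 - 88*I*s^3 - 96*s^2 - 88*I*s^2 - 96*s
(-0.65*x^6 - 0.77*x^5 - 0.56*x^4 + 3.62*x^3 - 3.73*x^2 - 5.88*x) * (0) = 0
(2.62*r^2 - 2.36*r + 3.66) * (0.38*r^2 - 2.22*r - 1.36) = 0.9956*r^4 - 6.7132*r^3 + 3.0668*r^2 - 4.9156*r - 4.9776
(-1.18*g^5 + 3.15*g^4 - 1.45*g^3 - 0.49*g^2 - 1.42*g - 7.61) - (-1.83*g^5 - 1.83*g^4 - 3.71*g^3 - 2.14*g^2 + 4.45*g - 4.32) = 0.65*g^5 + 4.98*g^4 + 2.26*g^3 + 1.65*g^2 - 5.87*g - 3.29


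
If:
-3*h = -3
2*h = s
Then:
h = 1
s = 2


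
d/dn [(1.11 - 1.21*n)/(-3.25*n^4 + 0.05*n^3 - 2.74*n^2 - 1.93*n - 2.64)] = (-11.7975*n^4 + 14.551*n^3 - 3.4819*n^2 + 6.0828*n + 5.3367)/(10.5625*n^8 - 0.325*n^7 + 17.8125*n^6 + 12.271*n^5 + 24.4746*n^4 + 10.3124*n^3 + 18.1921*n^2 + 10.1904*n + 6.9696)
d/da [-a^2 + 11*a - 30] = 11 - 2*a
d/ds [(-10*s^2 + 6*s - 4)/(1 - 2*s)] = 2*(10*s^2 - 10*s - 1)/(4*s^2 - 4*s + 1)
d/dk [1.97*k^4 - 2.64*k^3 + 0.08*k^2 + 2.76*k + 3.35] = 7.88*k^3 - 7.92*k^2 + 0.16*k + 2.76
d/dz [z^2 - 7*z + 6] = 2*z - 7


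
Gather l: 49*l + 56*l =105*l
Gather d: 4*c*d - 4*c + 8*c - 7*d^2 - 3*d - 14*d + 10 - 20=4*c - 7*d^2 + d*(4*c - 17) - 10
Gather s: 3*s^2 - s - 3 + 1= 3*s^2 - s - 2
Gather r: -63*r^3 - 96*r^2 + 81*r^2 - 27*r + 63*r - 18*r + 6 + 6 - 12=-63*r^3 - 15*r^2 + 18*r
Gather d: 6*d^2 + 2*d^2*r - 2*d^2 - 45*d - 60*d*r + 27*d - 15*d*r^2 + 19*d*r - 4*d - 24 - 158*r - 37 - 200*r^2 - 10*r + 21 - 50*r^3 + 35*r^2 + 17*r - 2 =d^2*(2*r + 4) + d*(-15*r^2 - 41*r - 22) - 50*r^3 - 165*r^2 - 151*r - 42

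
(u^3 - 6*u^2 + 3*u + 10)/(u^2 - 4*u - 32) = (-u^3 + 6*u^2 - 3*u - 10)/(-u^2 + 4*u + 32)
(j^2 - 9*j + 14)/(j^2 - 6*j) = (j^2 - 9*j + 14)/(j*(j - 6))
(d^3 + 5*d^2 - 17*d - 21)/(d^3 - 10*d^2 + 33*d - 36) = (d^2 + 8*d + 7)/(d^2 - 7*d + 12)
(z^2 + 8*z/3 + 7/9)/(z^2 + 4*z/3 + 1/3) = (z + 7/3)/(z + 1)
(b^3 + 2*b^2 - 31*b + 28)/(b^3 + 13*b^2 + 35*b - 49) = (b - 4)/(b + 7)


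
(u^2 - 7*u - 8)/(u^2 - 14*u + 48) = (u + 1)/(u - 6)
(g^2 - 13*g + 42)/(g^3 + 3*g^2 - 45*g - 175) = (g - 6)/(g^2 + 10*g + 25)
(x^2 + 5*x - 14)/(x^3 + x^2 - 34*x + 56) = 1/(x - 4)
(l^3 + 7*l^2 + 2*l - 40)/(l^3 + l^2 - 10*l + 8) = (l + 5)/(l - 1)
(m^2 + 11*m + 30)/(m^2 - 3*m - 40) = (m + 6)/(m - 8)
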